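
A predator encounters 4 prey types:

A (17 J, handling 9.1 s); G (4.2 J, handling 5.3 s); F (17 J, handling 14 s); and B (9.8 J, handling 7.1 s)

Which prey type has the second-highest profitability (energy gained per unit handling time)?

B

Profitability E/h (J/s): A = 17/9.1 = 1.87, G = 4.2/5.3 = 0.792, F = 17/14 = 1.21, B = 9.8/7.1 = 1.38.
Ranked: A > B > F > G.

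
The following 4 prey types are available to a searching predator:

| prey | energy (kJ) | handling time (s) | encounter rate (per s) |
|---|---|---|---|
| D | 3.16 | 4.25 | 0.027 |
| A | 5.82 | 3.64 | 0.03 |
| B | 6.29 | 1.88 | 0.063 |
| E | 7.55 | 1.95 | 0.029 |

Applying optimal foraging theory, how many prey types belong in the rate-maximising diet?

E/h in descending order: E 3.87, B 3.35, A 1.6, D 0.744 kJ/s. The optimal diet is the largest prefix of this list for which every included type satisfies E_i/h_i > R on the types above it.
Rate on top 1: 0.2072. B: 3.35 > 0.2072 → include.
Rate on top 2: 0.5236. A: 1.6 > 0.5236 → include.
Rate on top 3: 0.615. D: 0.744 > 0.615 → include.
Optimal diet: E, B, A, D — 4 of 4 types.

4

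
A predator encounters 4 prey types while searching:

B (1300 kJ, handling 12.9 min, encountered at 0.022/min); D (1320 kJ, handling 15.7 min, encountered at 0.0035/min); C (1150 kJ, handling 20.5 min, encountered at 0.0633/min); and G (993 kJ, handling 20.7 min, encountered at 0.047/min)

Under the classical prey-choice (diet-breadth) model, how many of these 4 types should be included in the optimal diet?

E/h in descending order: B 101, D 84.1, C 56.1, G 48 kJ/min. The optimal diet is the largest prefix of this list for which every included type satisfies E_i/h_i > R on the types above it.
Rate on top 1: 22.28. D: 84.1 > 22.28 → include.
Rate on top 2: 24.81. C: 56.1 > 24.81 → include.
Rate on top 3: 40.21. G: 48 > 40.21 → include.
Optimal diet: B, D, C, G — 4 of 4 types.

4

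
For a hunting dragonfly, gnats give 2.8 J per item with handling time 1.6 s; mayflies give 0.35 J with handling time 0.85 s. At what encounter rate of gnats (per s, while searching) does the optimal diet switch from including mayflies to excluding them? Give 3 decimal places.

The zero-one rule: include mayflies iff E₂/h₂ > λE₁/(1+λh₁). Equality gives the switch point.
λE₁h₂ = E₂ + λE₂h₁ ⇒ λ = E₂/(E₁h₂ − E₂h₁) = 0.35/(2.38 − 0.56) = 0.1923 per s.

0.192 per s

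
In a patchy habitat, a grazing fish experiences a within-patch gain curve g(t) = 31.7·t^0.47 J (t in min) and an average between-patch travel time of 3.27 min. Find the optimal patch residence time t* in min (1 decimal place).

Optimal t* satisfies g'(t*) = g(t*)/(T + t*).
g'(t) = 0.47·31.7·t^-0.53. Setting 0.47·31.7·t^-0.53 = 31.7·t^0.47/(3.27+t) gives 0.47(3.27+t) = t, so 0.53·t = 0.47×3.27.
t* = 0.47×3.27/0.53 = 2.9 min.

2.9 min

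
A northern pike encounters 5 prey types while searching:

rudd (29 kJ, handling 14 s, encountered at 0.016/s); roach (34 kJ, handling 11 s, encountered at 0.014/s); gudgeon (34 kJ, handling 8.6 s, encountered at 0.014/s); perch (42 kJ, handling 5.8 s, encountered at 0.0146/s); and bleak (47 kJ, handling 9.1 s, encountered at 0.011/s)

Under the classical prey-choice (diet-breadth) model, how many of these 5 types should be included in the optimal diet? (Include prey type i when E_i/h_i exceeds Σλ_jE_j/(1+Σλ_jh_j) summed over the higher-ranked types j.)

Profitabilities (E/h, kJ/s): perch 7.24, bleak 5.16, gudgeon 3.95, roach 3.09, rudd 2.07. Add prey in this order while the next type's profitability exceeds the intake rate on those already taken.
Rate on top 1: 0.5653. bleak: 5.16 > 0.5653 → include.
Rate on top 2: 0.9539. gudgeon: 3.95 > 0.9539 → include.
Rate on top 3: 1.231. roach: 3.09 > 1.231 → include.
Rate on top 4: 1.427. rudd: 2.07 > 1.427 → include.
Optimal diet: perch, bleak, gudgeon, roach, rudd — 5 of 5 types.

5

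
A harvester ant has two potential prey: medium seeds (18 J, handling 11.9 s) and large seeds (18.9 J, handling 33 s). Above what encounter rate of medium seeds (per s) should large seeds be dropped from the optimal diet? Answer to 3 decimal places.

Drop large seeds once their profitability E₂/h₂ falls below the rate achievable on medium seeds alone: E₂/h₂ = λE₁/(1 + λh₁).
Solve for λ: λE₁h₂ = E₂(1 + λh₁) → λ(E₁h₂ − E₂h₁) = E₂ → λ = E₂/(E₁h₂ − E₂h₁).
λ = 18.9/(18×33 − 18.9×11.9) = 18.9/369.1 = 0.05121 per s.

0.051 per s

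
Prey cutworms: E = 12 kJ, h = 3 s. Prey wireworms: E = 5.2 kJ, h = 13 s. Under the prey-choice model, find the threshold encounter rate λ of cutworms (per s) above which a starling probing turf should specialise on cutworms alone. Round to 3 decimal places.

Drop wireworms once their profitability E₂/h₂ falls below the rate achievable on cutworms alone: E₂/h₂ = λE₁/(1 + λh₁).
Solve for λ: λE₁h₂ = E₂(1 + λh₁) → λ(E₁h₂ − E₂h₁) = E₂ → λ = E₂/(E₁h₂ − E₂h₁).
λ = 5.2/(12×13 − 5.2×3) = 5.2/140.4 = 0.03704 per s.

0.037 per s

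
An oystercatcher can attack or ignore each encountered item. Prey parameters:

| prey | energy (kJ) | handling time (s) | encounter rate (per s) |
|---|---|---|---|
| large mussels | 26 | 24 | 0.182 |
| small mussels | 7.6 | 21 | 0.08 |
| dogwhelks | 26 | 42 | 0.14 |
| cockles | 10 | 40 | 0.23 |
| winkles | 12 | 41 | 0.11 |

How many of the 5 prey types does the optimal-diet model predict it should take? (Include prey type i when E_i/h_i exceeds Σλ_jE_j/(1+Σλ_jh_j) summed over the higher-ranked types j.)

Profitabilities (E/h, kJ/s): large mussels 1.08, dogwhelks 0.619, small mussels 0.362, winkles 0.293, cockles 0.25. Add prey in this order while the next type's profitability exceeds the intake rate on those already taken.
Rate on top 1: 0.8815. dogwhelks: 0.619 < 0.8815 → exclude; stop.
Optimal diet: large mussels — 1 of 5 types.

1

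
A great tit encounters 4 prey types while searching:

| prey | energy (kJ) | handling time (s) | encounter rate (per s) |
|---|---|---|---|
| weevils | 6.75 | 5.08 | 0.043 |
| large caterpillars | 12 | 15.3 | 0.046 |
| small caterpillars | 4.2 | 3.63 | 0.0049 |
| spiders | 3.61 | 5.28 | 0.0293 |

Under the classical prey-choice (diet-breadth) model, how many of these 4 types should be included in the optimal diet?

Rank by E/h (kJ/s): weevils 1.33, small caterpillars 1.16, large caterpillars 0.784, spiders 0.684. Include each in turn until the next type's E/h falls below the running intake rate.
Rate on top 1: 0.2382. small caterpillars: 1.16 > 0.2382 → include.
Rate on top 2: 0.2514. large caterpillars: 0.784 > 0.2514 → include.
Rate on top 3: 0.4448. spiders: 0.684 > 0.4448 → include.
Optimal diet: weevils, small caterpillars, large caterpillars, spiders — 4 of 4 types.

4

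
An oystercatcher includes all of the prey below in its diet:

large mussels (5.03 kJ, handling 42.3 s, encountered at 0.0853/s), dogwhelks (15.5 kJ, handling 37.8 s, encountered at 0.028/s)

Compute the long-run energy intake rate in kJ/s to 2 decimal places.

Energy encountered per unit search time: 0.0853×5.03 + 0.028×15.5 = 0.8631 kJ/s.
Handling time per unit search time: 0.0853×42.3 + 0.028×37.8 = 4.667.
Rate = 0.8631/(1 + 4.667) = 0.1523 kJ/s.

0.15 kJ/s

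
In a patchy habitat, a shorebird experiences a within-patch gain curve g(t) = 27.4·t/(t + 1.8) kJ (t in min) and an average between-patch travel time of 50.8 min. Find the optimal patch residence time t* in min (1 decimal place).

9.6 min

Maximise g(t)/(T+t): set derivative to zero → g'(t)(T+t) = g(t).
g'(t) = 27.4·1.8/(t + 1.8)². Setting 27.4·1.8/(t+1.8)² = 27.4t/[(t+1.8)(50.8+t)] gives 1.8(50.8+t) = t(t+1.8), so t² = 1.8×50.8 = 91.44.
t* = √91.44 = 9.562 min.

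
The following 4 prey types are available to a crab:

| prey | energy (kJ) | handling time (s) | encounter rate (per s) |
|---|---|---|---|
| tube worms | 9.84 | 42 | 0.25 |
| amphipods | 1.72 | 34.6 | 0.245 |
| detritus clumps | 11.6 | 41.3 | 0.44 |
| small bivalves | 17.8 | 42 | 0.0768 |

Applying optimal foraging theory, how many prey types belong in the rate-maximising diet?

E/h in descending order: small bivalves 0.424, detritus clumps 0.281, tube worms 0.234, amphipods 0.0497 kJ/s. The optimal diet is the largest prefix of this list for which every included type satisfies E_i/h_i > R on the types above it.
Rate on top 1: 0.3235. detritus clumps: 0.281 < 0.3235 → exclude; stop.
Optimal diet: small bivalves — 1 of 4 types.

1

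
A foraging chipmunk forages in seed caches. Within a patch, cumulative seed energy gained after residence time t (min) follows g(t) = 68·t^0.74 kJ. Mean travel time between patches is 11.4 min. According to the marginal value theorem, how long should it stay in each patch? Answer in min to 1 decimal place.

32.4 min

Optimal t* satisfies g'(t*) = g(t*)/(T + t*).
g'(t) = 0.74·68·t^-0.26. Setting 0.74·68·t^-0.26 = 68·t^0.74/(11.4+t) gives 0.74(11.4+t) = t, so 0.26·t = 0.74×11.4.
t* = 0.74×11.4/0.26 = 32.45 min.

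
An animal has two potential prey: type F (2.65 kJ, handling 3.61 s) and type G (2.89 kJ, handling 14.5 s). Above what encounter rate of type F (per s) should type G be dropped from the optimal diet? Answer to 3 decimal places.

0.103 per s

The zero-one rule: include type G iff E₂/h₂ > λE₁/(1+λh₁). Equality gives the switch point.
λE₁h₂ = E₂ + λE₂h₁ ⇒ λ = E₂/(E₁h₂ − E₂h₁) = 2.89/(38.42 − 10.43) = 0.1032 per s.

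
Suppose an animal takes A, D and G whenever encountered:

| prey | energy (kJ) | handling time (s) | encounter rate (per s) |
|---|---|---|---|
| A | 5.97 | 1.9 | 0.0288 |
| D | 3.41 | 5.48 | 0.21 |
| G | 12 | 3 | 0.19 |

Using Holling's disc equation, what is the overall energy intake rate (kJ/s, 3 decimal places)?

1.141 kJ/s

R = Σλ_iE_i / (1 + Σλ_ih_i)
Numerator: 0.0288×5.97 + 0.21×3.41 + 0.19×12 = 3.168
Denominator: 1 + 0.0288×1.9 + 0.21×5.48 + 0.19×3 = 2.776
R = 3.168/2.776 = 1.141 kJ/s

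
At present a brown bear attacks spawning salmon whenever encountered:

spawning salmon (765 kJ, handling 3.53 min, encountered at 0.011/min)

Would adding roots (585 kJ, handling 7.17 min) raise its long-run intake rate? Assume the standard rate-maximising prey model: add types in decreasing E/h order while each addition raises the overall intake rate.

Yes

On spawning salmon alone, R = ΣλE/(1+Σλh) = 8.415/1.039 = 8.1 kJ/min.
roots: E/h = 585/7.17 = 81.59 kJ/min.
81.59 > 8.1, so adding roots raises the average — include it.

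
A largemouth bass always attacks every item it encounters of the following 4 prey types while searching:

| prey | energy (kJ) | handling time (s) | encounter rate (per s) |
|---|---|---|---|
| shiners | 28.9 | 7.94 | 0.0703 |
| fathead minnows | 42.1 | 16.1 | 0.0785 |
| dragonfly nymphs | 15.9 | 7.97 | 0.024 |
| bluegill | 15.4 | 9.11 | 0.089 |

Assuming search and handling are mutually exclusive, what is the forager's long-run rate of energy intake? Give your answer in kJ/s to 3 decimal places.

1.854 kJ/s

R = (0.0703×28.9 + 0.0785×42.1 + 0.024×15.9 + 0.089×15.4) / (1 + 0.0703×7.94 + 0.0785×16.1 + 0.024×7.97 + 0.089×9.11) = 7.089/3.824 = 1.854 kJ/s.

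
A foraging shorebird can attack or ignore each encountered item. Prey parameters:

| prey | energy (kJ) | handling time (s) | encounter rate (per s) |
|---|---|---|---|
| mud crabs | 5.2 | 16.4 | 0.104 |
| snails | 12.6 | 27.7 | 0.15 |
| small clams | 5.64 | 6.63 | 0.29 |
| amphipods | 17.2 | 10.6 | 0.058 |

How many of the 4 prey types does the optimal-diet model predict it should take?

2

Rank by E/h (kJ/s): amphipods 1.62, small clams 0.851, snails 0.455, mud crabs 0.317. Include each in turn until the next type's E/h falls below the running intake rate.
Rate on top 1: 0.6178. small clams: 0.851 > 0.6178 → include.
Rate on top 2: 0.7444. snails: 0.455 < 0.7444 → exclude; stop.
Optimal diet: amphipods, small clams — 2 of 4 types.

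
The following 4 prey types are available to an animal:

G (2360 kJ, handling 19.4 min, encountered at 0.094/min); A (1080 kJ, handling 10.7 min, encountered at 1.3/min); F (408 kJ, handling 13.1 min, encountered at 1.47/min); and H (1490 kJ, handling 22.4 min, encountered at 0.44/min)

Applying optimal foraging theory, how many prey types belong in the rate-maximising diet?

Profitabilities (E/h, kJ/min): G 122, A 101, H 66.5, F 31.1. Add prey in this order while the next type's profitability exceeds the intake rate on those already taken.
Rate on top 1: 78.57. A: 101 > 78.57 → include.
Rate on top 2: 97.16. H: 66.5 < 97.16 → exclude; stop.
Optimal diet: G, A — 2 of 4 types.

2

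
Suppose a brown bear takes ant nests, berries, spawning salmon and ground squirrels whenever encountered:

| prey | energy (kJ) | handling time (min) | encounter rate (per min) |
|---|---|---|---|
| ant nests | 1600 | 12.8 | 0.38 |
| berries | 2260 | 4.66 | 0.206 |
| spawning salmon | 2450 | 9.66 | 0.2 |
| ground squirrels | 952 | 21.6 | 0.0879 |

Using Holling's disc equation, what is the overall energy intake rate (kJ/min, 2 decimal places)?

R = Σλ_iE_i / (1 + Σλ_ih_i)
Numerator: 0.38×1600 + 0.206×2260 + 0.2×2450 + 0.0879×952 = 1647
Denominator: 1 + 0.38×12.8 + 0.206×4.66 + 0.2×9.66 + 0.0879×21.6 = 10.65
R = 1647/10.65 = 154.6 kJ/min

154.60 kJ/min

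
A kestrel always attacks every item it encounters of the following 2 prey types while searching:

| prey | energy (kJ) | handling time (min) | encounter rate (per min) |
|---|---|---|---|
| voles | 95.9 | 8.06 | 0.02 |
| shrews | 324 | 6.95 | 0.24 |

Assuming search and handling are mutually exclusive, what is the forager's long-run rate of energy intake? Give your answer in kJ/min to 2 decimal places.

R = Σλ_iE_i / (1 + Σλ_ih_i)
Numerator: 0.02×95.9 + 0.24×324 = 79.68
Denominator: 1 + 0.02×8.06 + 0.24×6.95 = 2.829
R = 79.68/2.829 = 28.16 kJ/min

28.16 kJ/min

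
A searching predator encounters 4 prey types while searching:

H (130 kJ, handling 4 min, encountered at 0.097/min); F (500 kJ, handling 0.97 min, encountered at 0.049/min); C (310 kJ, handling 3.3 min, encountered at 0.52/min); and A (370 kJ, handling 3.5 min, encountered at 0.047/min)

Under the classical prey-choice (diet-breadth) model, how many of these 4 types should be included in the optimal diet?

3

Profitabilities (E/h, kJ/min): F 515, A 106, C 93.9, H 32.5. Add prey in this order while the next type's profitability exceeds the intake rate on those already taken.
Rate on top 1: 23.39. A: 106 > 23.39 → include.
Rate on top 2: 34.56. C: 93.9 > 34.56 → include.
Rate on top 3: 69.36. H: 32.5 < 69.36 → exclude; stop.
Optimal diet: F, A, C — 3 of 4 types.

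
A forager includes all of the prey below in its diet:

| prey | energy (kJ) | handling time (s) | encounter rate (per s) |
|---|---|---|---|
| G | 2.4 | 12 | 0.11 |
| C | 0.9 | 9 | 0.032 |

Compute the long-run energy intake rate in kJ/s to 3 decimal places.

0.112 kJ/s

Energy encountered per unit search time: 0.11×2.4 + 0.032×0.9 = 0.2928 kJ/s.
Handling time per unit search time: 0.11×12 + 0.032×9 = 1.608.
Rate = 0.2928/(1 + 1.608) = 0.1123 kJ/s.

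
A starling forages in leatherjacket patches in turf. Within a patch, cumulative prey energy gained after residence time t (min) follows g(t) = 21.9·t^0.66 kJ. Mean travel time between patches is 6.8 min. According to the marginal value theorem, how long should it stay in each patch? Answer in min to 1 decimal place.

Maximise g(t)/(T+t): set derivative to zero → g'(t)(T+t) = g(t).
g'(t) = 0.66·21.9·t^-0.34. Setting 0.66·21.9·t^-0.34 = 21.9·t^0.66/(6.8+t) gives 0.66(6.8+t) = t, so 0.34·t = 0.66×6.8.
t* = 0.66×6.8/0.34 = 13.2 min.

13.2 min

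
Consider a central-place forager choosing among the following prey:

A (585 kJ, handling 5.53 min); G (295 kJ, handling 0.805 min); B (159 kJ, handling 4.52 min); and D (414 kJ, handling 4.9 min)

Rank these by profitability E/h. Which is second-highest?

Profitability E/h (kJ/min): A = 585/5.53 = 106, G = 295/0.805 = 366, B = 159/4.52 = 35.2, D = 414/4.9 = 84.5.
Ranked: G > A > D > B.

A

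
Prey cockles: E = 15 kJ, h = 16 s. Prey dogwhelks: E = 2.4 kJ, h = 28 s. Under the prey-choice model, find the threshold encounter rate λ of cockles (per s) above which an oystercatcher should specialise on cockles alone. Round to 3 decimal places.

At the threshold, the rate on cockles alone equals the profitability of dogwhelks: λ·15/(1 + λ·16) = 2.4/28 = 0.08571.
Rearranging, λ(15 − 0.08571×16) = 0.08571, so λ = 0.08571/13.63 = 0.006289 per s.

0.006 per s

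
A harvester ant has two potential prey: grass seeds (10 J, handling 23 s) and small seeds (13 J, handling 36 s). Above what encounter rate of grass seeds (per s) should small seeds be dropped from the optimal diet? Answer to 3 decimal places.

At the threshold, the rate on grass seeds alone equals the profitability of small seeds: λ·10/(1 + λ·23) = 13/36 = 0.3611.
Rearranging, λ(10 − 0.3611×23) = 0.3611, so λ = 0.3611/1.694 = 0.2131 per s.

0.213 per s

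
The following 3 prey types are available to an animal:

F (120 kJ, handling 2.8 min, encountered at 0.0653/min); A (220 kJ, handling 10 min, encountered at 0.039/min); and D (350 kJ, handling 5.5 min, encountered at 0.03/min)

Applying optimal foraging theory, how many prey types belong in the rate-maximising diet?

3

Profitabilities (E/h, kJ/min): D 63.6, F 42.9, A 22. Add prey in this order while the next type's profitability exceeds the intake rate on those already taken.
Rate on top 1: 9.013. F: 42.9 > 9.013 → include.
Rate on top 2: 13.6. A: 22 > 13.6 → include.
Optimal diet: D, F, A — 3 of 3 types.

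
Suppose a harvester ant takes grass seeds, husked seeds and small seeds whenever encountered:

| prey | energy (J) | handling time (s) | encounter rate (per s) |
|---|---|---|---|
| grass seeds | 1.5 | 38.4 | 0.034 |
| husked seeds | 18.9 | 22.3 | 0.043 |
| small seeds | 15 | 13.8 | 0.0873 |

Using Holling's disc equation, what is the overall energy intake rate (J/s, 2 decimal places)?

R = (0.034×1.5 + 0.043×18.9 + 0.0873×15) / (1 + 0.034×38.4 + 0.043×22.3 + 0.0873×13.8) = 2.173/4.469 = 0.4863 J/s.

0.49 J/s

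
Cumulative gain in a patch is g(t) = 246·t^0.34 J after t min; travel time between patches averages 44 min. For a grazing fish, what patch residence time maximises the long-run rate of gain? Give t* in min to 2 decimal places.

22.67 min

Maximise g(t)/(T+t): set derivative to zero → g'(t)(T+t) = g(t).
g'(t) = 0.34·246·t^-0.66. Setting 0.34·246·t^-0.66 = 246·t^0.34/(44+t) gives 0.34(44+t) = t, so 0.66·t = 0.34×44.
t* = 0.34×44/0.66 = 22.67 min.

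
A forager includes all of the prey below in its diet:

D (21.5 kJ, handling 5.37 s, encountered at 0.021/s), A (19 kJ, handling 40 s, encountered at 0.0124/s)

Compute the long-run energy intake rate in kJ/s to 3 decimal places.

0.427 kJ/s

Energy encountered per unit search time: 0.021×21.5 + 0.0124×19 = 0.6871 kJ/s.
Handling time per unit search time: 0.021×5.37 + 0.0124×40 = 0.6088.
Rate = 0.6871/(1 + 0.6088) = 0.4271 kJ/s.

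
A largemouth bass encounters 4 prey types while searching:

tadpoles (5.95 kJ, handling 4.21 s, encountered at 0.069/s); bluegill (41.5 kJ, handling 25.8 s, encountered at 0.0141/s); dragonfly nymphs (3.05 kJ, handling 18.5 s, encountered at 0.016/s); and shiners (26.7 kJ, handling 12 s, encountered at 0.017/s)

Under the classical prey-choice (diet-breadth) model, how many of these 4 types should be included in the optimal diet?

E/h in descending order: shiners 2.23, bluegill 1.61, tadpoles 1.41, dragonfly nymphs 0.165 kJ/s. The optimal diet is the largest prefix of this list for which every included type satisfies E_i/h_i > R on the types above it.
Rate on top 1: 0.377. bluegill: 1.61 > 0.377 → include.
Rate on top 2: 0.6628. tadpoles: 1.41 > 0.6628 → include.
Rate on top 3: 0.7801. dragonfly nymphs: 0.165 < 0.7801 → exclude; stop.
Optimal diet: shiners, bluegill, tadpoles — 3 of 4 types.

3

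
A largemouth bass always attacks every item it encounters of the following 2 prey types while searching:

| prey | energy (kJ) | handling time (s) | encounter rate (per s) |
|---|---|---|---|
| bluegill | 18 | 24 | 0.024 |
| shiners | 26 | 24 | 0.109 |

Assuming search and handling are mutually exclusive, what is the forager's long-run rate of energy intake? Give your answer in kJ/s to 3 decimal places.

0.779 kJ/s

R = (0.024×18 + 0.109×26) / (1 + 0.024×24 + 0.109×24) = 3.266/4.192 = 0.7791 kJ/s.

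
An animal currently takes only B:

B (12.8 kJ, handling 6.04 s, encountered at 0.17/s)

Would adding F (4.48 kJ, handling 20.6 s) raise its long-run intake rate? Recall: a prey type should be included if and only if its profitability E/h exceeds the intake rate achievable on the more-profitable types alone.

No

Intake rate on the current diet: R = (0.17×12.8) / (1 + 0.17×6.04) = 2.176/2.027 = 1.074 kJ/s.
Profitability of F: 4.48/20.6 = 0.2175 kJ/s.
0.2175 < 1.074, so adding F would lower the average — exclude it.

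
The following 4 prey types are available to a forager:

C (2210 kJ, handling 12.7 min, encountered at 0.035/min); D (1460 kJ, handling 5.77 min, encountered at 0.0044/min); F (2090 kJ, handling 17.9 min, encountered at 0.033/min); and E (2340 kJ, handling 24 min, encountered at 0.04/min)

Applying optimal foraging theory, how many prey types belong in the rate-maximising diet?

E/h in descending order: D 253, C 174, F 117, E 97.5 kJ/min. The optimal diet is the largest prefix of this list for which every included type satisfies E_i/h_i > R on the types above it.
Rate on top 1: 6.265. C: 174 > 6.265 → include.
Rate on top 2: 56.99. F: 117 > 56.99 → include.
Rate on top 3: 74.13. E: 97.5 > 74.13 → include.
Optimal diet: D, C, F, E — 4 of 4 types.

4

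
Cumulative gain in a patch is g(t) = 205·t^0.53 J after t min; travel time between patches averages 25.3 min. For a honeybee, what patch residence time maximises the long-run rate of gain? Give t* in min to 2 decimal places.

By the marginal value theorem, leave when the instantaneous gain rate g'(t) equals the habitat-wide average g(t)/(T + t).
g'(t) = 0.53·205·t^-0.47. Setting 0.53·205·t^-0.47 = 205·t^0.53/(25.3+t) gives 0.53(25.3+t) = t, so 0.47·t = 0.53×25.3.
t* = 0.53×25.3/0.47 = 28.53 min.

28.53 min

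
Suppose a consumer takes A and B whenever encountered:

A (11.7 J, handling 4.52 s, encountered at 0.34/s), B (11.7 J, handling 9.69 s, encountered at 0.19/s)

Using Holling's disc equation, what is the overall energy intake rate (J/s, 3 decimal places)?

1.416 J/s

R = Σλ_iE_i / (1 + Σλ_ih_i)
Numerator: 0.34×11.7 + 0.19×11.7 = 6.201
Denominator: 1 + 0.34×4.52 + 0.19×9.69 = 4.378
R = 6.201/4.378 = 1.416 J/s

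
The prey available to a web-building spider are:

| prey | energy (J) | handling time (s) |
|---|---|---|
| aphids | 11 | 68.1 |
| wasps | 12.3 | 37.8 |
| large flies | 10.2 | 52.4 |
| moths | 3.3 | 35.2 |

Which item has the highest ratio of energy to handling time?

wasps

Profitability E/h (J/s): aphids = 11/68.1 = 0.162, wasps = 12.3/37.8 = 0.325, large flies = 10.2/52.4 = 0.195, moths = 3.3/35.2 = 0.0937.
Ranked: wasps > large flies > aphids > moths.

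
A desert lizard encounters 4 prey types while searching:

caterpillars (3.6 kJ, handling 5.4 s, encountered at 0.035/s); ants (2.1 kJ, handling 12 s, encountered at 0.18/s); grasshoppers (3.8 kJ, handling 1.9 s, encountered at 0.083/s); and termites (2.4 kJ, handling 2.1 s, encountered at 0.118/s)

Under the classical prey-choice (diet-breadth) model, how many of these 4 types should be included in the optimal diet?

3

Rank by E/h (kJ/s): grasshoppers 2, termites 1.14, caterpillars 0.667, ants 0.175. Include each in turn until the next type's E/h falls below the running intake rate.
Rate on top 1: 0.2724. termites: 1.14 > 0.2724 → include.
Rate on top 2: 0.4259. caterpillars: 0.667 > 0.4259 → include.
Rate on top 3: 0.4544. ants: 0.175 < 0.4544 → exclude; stop.
Optimal diet: grasshoppers, termites, caterpillars — 3 of 4 types.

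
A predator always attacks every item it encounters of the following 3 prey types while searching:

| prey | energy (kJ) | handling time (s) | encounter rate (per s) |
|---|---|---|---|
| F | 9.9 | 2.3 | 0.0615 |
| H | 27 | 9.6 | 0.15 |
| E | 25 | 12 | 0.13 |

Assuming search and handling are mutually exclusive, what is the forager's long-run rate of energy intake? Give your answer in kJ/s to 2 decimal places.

1.91 kJ/s

R = (0.0615×9.9 + 0.15×27 + 0.13×25) / (1 + 0.0615×2.3 + 0.15×9.6 + 0.13×12) = 7.909/4.141 = 1.91 kJ/s.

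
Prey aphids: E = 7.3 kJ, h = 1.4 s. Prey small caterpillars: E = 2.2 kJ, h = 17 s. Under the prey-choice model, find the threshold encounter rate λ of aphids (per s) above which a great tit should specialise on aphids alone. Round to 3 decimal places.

0.018 per s

At the threshold, the rate on aphids alone equals the profitability of small caterpillars: λ·7.3/(1 + λ·1.4) = 2.2/17 = 0.1294.
Rearranging, λ(7.3 − 0.1294×1.4) = 0.1294, so λ = 0.1294/7.119 = 0.01818 per s.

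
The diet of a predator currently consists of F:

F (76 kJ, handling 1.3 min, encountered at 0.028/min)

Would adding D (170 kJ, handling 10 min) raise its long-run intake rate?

Current rate: (0.028×76)/(1 + 0.028×1.3) = 2.053 kJ/min.
Profitability of D: 170/10 = 17 kJ/min.
17 > 2.053, so adding D raises the average — include it.

Yes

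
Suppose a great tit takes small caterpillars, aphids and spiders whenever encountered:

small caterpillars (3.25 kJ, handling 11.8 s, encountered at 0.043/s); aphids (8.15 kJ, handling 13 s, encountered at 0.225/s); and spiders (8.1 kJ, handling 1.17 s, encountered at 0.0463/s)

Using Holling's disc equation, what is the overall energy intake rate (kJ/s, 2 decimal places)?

R = (0.043×3.25 + 0.225×8.15 + 0.0463×8.1) / (1 + 0.043×11.8 + 0.225×13 + 0.0463×1.17) = 2.349/4.487 = 0.5235 kJ/s.

0.52 kJ/s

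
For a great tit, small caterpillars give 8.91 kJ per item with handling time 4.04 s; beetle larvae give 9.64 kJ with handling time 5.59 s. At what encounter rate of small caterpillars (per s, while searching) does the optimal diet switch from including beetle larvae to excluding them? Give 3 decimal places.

0.888 per s

Drop beetle larvae once their profitability E₂/h₂ falls below the rate achievable on small caterpillars alone: E₂/h₂ = λE₁/(1 + λh₁).
Solve for λ: λE₁h₂ = E₂(1 + λh₁) → λ(E₁h₂ − E₂h₁) = E₂ → λ = E₂/(E₁h₂ − E₂h₁).
λ = 9.64/(8.91×5.59 − 9.64×4.04) = 9.64/10.86 = 0.8876 per s.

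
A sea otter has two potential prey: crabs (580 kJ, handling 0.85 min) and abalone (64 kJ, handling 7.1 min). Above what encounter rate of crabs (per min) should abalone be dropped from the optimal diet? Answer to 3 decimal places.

0.016 per min

Drop abalone once their profitability E₂/h₂ falls below the rate achievable on crabs alone: E₂/h₂ = λE₁/(1 + λh₁).
Solve for λ: λE₁h₂ = E₂(1 + λh₁) → λ(E₁h₂ − E₂h₁) = E₂ → λ = E₂/(E₁h₂ − E₂h₁).
λ = 64/(580×7.1 − 64×0.85) = 64/4064 = 0.01575 per min.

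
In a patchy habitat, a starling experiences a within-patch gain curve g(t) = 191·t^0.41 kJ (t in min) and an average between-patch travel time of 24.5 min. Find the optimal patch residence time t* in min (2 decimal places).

By the marginal value theorem, leave when the instantaneous gain rate g'(t) equals the habitat-wide average g(t)/(T + t).
g'(t) = 0.41·191·t^-0.59. Setting 0.41·191·t^-0.59 = 191·t^0.41/(24.5+t) gives 0.41(24.5+t) = t, so 0.59·t = 0.41×24.5.
t* = 0.41×24.5/0.59 = 17.03 min.

17.03 min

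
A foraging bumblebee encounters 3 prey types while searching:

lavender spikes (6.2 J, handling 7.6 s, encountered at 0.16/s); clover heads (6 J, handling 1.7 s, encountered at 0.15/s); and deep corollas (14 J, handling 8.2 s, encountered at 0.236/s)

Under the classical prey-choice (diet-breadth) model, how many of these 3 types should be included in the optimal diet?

2

Profitabilities (E/h, J/s): clover heads 3.53, deep corollas 1.71, lavender spikes 0.816. Add prey in this order while the next type's profitability exceeds the intake rate on those already taken.
Rate on top 1: 0.7171. deep corollas: 1.71 > 0.7171 → include.
Rate on top 2: 1.318. lavender spikes: 0.816 < 1.318 → exclude; stop.
Optimal diet: clover heads, deep corollas — 2 of 3 types.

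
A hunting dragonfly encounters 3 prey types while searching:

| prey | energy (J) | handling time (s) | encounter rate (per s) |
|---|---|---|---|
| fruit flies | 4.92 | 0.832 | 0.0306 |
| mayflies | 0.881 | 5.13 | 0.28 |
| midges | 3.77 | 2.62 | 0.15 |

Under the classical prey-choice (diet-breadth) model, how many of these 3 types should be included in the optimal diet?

2

Profitabilities (E/h, J/s): fruit flies 5.91, midges 1.44, mayflies 0.172. Add prey in this order while the next type's profitability exceeds the intake rate on those already taken.
Rate on top 1: 0.1468. midges: 1.44 > 0.1468 → include.
Rate on top 2: 0.5048. mayflies: 0.172 < 0.5048 → exclude; stop.
Optimal diet: fruit flies, midges — 2 of 3 types.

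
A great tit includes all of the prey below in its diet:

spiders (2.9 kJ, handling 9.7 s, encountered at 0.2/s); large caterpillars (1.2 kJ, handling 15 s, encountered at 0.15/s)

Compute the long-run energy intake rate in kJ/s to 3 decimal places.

R = (0.2×2.9 + 0.15×1.2) / (1 + 0.2×9.7 + 0.15×15) = 0.76/5.19 = 0.1464 kJ/s.

0.146 kJ/s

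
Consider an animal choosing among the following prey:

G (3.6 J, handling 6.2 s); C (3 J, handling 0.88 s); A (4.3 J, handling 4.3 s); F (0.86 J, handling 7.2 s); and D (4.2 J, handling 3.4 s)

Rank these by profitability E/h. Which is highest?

C

Profitability E/h (J/s): G = 3.6/6.2 = 0.581, C = 3/0.88 = 3.41, A = 4.3/4.3 = 1, F = 0.86/7.2 = 0.119, D = 4.2/3.4 = 1.24.
Ranked: C > D > A > G > F.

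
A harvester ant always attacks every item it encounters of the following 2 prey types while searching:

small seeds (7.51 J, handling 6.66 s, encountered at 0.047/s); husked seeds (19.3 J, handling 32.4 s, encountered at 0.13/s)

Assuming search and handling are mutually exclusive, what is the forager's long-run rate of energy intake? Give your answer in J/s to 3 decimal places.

Energy encountered per unit search time: 0.047×7.51 + 0.13×19.3 = 2.862 J/s.
Handling time per unit search time: 0.047×6.66 + 0.13×32.4 = 4.525.
Rate = 2.862/(1 + 4.525) = 0.518 J/s.

0.518 J/s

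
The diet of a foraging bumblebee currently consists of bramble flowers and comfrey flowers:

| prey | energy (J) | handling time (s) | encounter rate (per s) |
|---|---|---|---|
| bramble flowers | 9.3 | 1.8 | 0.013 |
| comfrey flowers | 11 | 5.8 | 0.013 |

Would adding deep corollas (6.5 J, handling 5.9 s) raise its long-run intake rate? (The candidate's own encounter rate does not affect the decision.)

On bramble flowers and comfrey flowers alone, R = ΣλE/(1+Σλh) = 0.2639/1.099 = 0.2402 J/s.
Profitability of deep corollas: 6.5/5.9 = 1.102 J/s.
1.102 > 0.2402, so adding deep corollas raises the average — include it.

Yes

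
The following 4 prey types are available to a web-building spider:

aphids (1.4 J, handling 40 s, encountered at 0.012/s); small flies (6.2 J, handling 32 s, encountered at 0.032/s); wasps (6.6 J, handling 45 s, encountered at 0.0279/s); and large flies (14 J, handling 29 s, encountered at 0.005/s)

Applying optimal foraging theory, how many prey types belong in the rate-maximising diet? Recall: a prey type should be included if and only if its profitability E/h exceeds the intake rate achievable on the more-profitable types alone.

Rank by E/h (J/s): large flies 0.483, small flies 0.194, wasps 0.147, aphids 0.035. Include each in turn until the next type's E/h falls below the running intake rate.
Rate on top 1: 0.06114. small flies: 0.194 > 0.06114 → include.
Rate on top 2: 0.1237. wasps: 0.147 > 0.1237 → include.
Rate on top 3: 0.1321. aphids: 0.035 < 0.1321 → exclude; stop.
Optimal diet: large flies, small flies, wasps — 3 of 4 types.

3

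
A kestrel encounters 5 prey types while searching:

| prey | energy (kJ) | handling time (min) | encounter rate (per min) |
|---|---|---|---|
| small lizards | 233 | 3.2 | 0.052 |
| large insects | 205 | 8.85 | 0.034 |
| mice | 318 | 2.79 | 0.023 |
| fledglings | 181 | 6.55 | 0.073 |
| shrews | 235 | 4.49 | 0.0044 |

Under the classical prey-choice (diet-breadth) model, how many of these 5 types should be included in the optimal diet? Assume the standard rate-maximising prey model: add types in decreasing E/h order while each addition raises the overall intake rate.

Rank by E/h (kJ/min): mice 114, small lizards 72.8, shrews 52.3, fledglings 27.6, large insects 23.2. Include each in turn until the next type's E/h falls below the running intake rate.
Rate on top 1: 6.873. small lizards: 72.8 > 6.873 → include.
Rate on top 2: 15.79. shrews: 52.3 > 15.79 → include.
Rate on top 3: 16.37. fledglings: 27.6 > 16.37 → include.
Rate on top 4: 19.48. large insects: 23.2 > 19.48 → include.
Optimal diet: mice, small lizards, shrews, fledglings, large insects — 5 of 5 types.

5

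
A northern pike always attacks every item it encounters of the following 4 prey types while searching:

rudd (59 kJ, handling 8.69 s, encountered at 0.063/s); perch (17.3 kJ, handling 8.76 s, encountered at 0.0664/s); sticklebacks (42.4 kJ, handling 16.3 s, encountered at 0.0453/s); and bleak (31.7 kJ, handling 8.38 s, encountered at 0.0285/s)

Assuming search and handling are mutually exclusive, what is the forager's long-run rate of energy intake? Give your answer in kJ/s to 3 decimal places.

2.476 kJ/s

Energy encountered per unit search time: 0.063×59 + 0.0664×17.3 + 0.0453×42.4 + 0.0285×31.7 = 7.69 kJ/s.
Handling time per unit search time: 0.063×8.69 + 0.0664×8.76 + 0.0453×16.3 + 0.0285×8.38 = 2.106.
Rate = 7.69/(1 + 2.106) = 2.476 kJ/s.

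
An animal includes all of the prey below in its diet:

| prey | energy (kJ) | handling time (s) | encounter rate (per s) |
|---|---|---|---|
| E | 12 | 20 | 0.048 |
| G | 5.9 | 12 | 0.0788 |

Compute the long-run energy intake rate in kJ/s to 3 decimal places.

0.358 kJ/s

R = (0.048×12 + 0.0788×5.9) / (1 + 0.048×20 + 0.0788×12) = 1.041/2.906 = 0.3582 kJ/s.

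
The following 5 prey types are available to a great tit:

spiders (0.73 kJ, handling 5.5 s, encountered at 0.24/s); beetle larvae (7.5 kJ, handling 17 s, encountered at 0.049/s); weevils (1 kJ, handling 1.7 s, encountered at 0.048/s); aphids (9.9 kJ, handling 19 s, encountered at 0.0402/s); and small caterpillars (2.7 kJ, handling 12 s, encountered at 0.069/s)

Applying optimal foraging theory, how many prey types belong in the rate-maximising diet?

Rank by E/h (kJ/s): weevils 0.588, aphids 0.521, beetle larvae 0.441, small caterpillars 0.225, spiders 0.133. Include each in turn until the next type's E/h falls below the running intake rate.
Rate on top 1: 0.04438. aphids: 0.521 > 0.04438 → include.
Rate on top 2: 0.2417. beetle larvae: 0.441 > 0.2417 → include.
Rate on top 3: 0.3037. small caterpillars: 0.225 < 0.3037 → exclude; stop.
Optimal diet: weevils, aphids, beetle larvae — 3 of 5 types.

3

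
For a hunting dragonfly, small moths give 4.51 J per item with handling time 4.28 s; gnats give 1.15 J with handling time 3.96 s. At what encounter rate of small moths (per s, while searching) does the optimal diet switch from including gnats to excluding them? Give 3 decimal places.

0.089 per s

At the threshold, the rate on small moths alone equals the profitability of gnats: λ·4.51/(1 + λ·4.28) = 1.15/3.96 = 0.2904.
Rearranging, λ(4.51 − 0.2904×4.28) = 0.2904, so λ = 0.2904/3.267 = 0.08889 per s.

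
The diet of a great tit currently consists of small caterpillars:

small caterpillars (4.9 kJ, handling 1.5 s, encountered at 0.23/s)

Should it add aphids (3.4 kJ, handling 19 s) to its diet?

Intake rate on the current diet: R = (0.23×4.9) / (1 + 0.23×1.5) = 1.127/1.345 = 0.8379 kJ/s.
aphids: E/h = 3.4/19 = 0.1789 kJ/s.
0.1789 < 0.8379, so adding aphids would lower the average — exclude it.

No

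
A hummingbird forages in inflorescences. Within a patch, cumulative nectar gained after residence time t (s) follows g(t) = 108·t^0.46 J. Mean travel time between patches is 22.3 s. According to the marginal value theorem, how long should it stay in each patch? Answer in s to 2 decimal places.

Maximise g(t)/(T+t): set derivative to zero → g'(t)(T+t) = g(t).
g'(t) = 0.46·108·t^-0.54. Setting 0.46·108·t^-0.54 = 108·t^0.46/(22.3+t) gives 0.46(22.3+t) = t, so 0.54·t = 0.46×22.3.
t* = 0.46×22.3/0.54 = 19 s.

19.00 s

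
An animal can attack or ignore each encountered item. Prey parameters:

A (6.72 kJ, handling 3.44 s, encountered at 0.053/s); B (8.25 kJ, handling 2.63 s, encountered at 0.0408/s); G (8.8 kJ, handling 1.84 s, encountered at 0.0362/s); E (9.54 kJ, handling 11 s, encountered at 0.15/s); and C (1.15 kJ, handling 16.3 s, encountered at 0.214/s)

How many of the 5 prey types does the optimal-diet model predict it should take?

4

Profitabilities (E/h, kJ/s): G 4.78, B 3.14, A 1.95, E 0.867, C 0.0706. Add prey in this order while the next type's profitability exceeds the intake rate on those already taken.
Rate on top 1: 0.2987. B: 3.14 > 0.2987 → include.
Rate on top 2: 0.5581. A: 1.95 > 0.5581 → include.
Rate on top 3: 0.7457. E: 0.867 > 0.7457 → include.
Rate on top 4: 0.8124. C: 0.0706 < 0.8124 → exclude; stop.
Optimal diet: G, B, A, E — 4 of 5 types.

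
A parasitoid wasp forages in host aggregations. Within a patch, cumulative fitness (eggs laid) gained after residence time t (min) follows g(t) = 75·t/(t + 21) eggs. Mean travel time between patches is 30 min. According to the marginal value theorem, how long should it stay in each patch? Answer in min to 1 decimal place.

Optimal t* satisfies g'(t*) = g(t*)/(T + t*).
g'(t) = 75·21/(t + 21)². Setting 75·21/(t+21)² = 75t/[(t+21)(30+t)] gives 21(30+t) = t(t+21), so t² = 21×30 = 630.
t* = √630 = 25.1 min.

25.1 min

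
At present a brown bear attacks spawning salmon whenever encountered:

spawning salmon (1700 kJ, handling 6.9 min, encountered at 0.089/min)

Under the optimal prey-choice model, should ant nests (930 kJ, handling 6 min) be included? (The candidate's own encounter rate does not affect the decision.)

On spawning salmon alone, R = ΣλE/(1+Σλh) = 151.3/1.614 = 93.74 kJ/min.
Profitability of ant nests: 930/6 = 155 kJ/min.
Since 155 > R, including ant nests increases the long-run rate.

Yes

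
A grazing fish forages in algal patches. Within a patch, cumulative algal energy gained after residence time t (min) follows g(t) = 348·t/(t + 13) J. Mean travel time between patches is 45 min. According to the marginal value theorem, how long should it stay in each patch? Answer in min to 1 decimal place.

24.2 min

By the marginal value theorem, leave when the instantaneous gain rate g'(t) equals the habitat-wide average g(t)/(T + t).
g'(t) = 348·13/(t + 13)². Setting 348·13/(t+13)² = 348t/[(t+13)(45+t)] gives 13(45+t) = t(t+13), so t² = 13×45 = 585.
t* = √585 = 24.19 min.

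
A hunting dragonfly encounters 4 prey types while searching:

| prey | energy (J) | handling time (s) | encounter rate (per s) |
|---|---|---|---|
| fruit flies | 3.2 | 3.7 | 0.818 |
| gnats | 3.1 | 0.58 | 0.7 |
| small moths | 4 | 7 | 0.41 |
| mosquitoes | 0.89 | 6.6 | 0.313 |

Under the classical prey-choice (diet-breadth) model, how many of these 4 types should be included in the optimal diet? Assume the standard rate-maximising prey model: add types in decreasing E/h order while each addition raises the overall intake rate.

Rank by E/h (J/s): gnats 5.34, fruit flies 0.865, small moths 0.571, mosquitoes 0.135. Include each in turn until the next type's E/h falls below the running intake rate.
Rate on top 1: 1.543. fruit flies: 0.865 < 1.543 → exclude; stop.
Optimal diet: gnats — 1 of 4 types.

1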